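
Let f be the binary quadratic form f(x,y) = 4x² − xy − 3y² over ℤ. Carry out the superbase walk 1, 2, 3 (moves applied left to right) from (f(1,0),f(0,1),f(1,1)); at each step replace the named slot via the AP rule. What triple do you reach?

start (4,-3,0) = (f(1,0),f(0,1),f(1,1))
replace slot 1: 2·((-3)+0) − 4 = -10 → (-10,-3,0)
replace slot 2: 2·((-10)+0) − (-3) = -17 → (-10,-17,0)
replace slot 3: 2·((-10)+(-17)) − 0 = -54 → (-10,-17,-54)

-10,-17,-54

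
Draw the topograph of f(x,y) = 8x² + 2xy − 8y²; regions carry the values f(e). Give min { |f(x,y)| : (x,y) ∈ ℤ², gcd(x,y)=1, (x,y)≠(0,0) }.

river: ρ → (-8,14,2)
river: ρ → (2,14,-8)
river: ρ → (-8,2,8)
river: ρ → (8,14,-2)
river: ρ → (-2,14,8)
river: ρ → (8,2,-8)
closes: descent 0, river 6
min |a| on river = 2

2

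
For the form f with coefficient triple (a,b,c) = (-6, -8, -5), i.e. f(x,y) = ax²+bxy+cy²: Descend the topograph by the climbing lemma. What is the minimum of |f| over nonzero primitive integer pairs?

translate: b→-4 (≡8 mod 12), so (6,8,5)→(6,-4,3)
flip: (6,-4,3)→(3,4,6)
translate: b→-2 (≡4 mod 6), so (3,4,6)→(3,-2,5)
reduced (well bottom): (3,-2,5) with a≤c, −a<b≤a
well minimum |f| = |-3| = 3 (negative-definite)

3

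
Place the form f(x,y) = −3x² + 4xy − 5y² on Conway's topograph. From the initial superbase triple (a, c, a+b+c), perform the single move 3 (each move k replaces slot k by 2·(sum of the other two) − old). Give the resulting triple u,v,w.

start (-3,-5,-4) = (f(1,0),f(0,1),f(1,1))
replace slot 3: 2·((-3)+(-5)) − (-4) = -12 → (-3,-5,-12)

-3,-5,-12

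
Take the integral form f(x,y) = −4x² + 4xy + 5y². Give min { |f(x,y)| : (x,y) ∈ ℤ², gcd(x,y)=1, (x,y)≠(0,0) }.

river: ρ → (5,6,-3)
river: ρ → (-3,6,5)
river: ρ → (5,4,-4)
river: ρ → (-4,4,5)
closes: descent 0, river 4
min |a| on river = 3

3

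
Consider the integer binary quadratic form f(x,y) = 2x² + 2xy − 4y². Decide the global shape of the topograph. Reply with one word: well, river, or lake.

D = b²−4ac = 2² − 4·2·(-4) = 36
D = 6² is a perfect square ⇒ form factors over ℤ ⇒ lakes

lake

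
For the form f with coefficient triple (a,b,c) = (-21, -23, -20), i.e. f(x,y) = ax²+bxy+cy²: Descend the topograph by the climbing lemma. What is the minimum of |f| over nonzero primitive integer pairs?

translate: b→-19 (≡23 mod 42), so (21,23,20)→(21,-19,18)
flip: (21,-19,18)→(18,19,21)
translate: b→-17 (≡19 mod 36), so (18,19,21)→(18,-17,20)
reduced (well bottom): (18,-17,20) with a≤c, −a<b≤a
well minimum |f| = |-18| = 18 (negative-definite)

18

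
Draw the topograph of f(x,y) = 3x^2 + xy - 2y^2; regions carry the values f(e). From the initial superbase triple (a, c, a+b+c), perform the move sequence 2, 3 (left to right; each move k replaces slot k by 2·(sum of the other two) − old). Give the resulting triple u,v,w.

start (3,-2,2) = (f(1,0),f(0,1),f(1,1))
replace slot 2: 2·(3+2) − (-2) = 12 → (3,12,2)
replace slot 3: 2·(3+12) − 2 = 28 → (3,12,28)

3,12,28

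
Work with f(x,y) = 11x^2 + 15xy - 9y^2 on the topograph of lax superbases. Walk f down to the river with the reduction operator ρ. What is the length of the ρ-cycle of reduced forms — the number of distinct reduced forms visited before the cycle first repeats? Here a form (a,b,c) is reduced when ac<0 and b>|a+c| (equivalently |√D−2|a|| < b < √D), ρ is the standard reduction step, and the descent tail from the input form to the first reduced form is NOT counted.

D = 621, ⌊√D⌋ = 24
river: ρ → (-9,21,5)
river: ρ → (5,19,-13)
river: ρ → (-13,7,11)
river: ρ → (11,15,-9)
ρ-cycle length = 4 (tail of 0 descent steps not counted)

4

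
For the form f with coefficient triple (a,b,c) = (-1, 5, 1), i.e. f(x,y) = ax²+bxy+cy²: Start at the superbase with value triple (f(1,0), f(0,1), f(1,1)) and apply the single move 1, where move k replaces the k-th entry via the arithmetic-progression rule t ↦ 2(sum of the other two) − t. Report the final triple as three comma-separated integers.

start (-1,1,5) = (f(1,0),f(0,1),f(1,1))
replace slot 1: 2·(1+5) − (-1) = 13 → (13,1,5)

13,1,5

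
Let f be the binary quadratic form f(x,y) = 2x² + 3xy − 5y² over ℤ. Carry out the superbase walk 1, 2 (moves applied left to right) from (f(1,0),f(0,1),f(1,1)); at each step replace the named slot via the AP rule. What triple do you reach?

start (2,-5,0) = (f(1,0),f(0,1),f(1,1))
replace slot 1: 2·((-5)+0) − 2 = -12 → (-12,-5,0)
replace slot 2: 2·((-12)+0) − (-5) = -19 → (-12,-19,0)

-12,-19,0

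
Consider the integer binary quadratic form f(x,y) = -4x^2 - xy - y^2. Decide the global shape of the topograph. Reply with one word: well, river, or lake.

D = b²−4ac = (-1)² − 4·(-4)·(-1) = -15
D < 0 ⇒ definite ⇒ every region one sign ⇒ single well

well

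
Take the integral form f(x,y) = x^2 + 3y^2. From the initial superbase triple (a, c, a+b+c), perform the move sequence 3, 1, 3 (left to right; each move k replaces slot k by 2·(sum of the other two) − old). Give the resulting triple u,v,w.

start (1,3,4) = (f(1,0),f(0,1),f(1,1))
replace slot 3: 2·(1+3) − 4 = 4 → (1,3,4)
replace slot 1: 2·(3+4) − 1 = 13 → (13,3,4)
replace slot 3: 2·(13+3) − 4 = 28 → (13,3,28)

13,3,28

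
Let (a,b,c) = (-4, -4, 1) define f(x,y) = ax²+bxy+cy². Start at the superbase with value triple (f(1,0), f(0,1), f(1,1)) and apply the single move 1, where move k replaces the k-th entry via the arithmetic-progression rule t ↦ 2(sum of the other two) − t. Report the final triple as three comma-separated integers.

start (-4,1,-7) = (f(1,0),f(0,1),f(1,1))
replace slot 1: 2·(1+(-7)) − (-4) = -8 → (-8,1,-7)

-8,1,-7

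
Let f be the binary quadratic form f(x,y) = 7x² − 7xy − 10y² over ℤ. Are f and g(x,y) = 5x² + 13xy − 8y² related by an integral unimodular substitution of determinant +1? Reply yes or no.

D₁ = 329, D₂ = 329
river cycle of f (length 16): (-10, 7, 7), (7, 7, -10), (-10, 13, 4), (4, 11, -13), (-13, 15, 2), (2, 17, -5), (-5, 13, 8), (8, 3, -10), (-10, 17, 1), (1, 17, -10), … (6 more)
river cycle of g (length 16): (-8, 3, 10), (10, 17, -1), (-1, 17, 10), (10, 3, -8), (-8, 13, 5), (5, 17, -2), (-2, 15, 13), (13, 11, -4), (-4, 13, 10), (10, 7, -7), … (6 more)
cycles differ ⇒ inequivalent

no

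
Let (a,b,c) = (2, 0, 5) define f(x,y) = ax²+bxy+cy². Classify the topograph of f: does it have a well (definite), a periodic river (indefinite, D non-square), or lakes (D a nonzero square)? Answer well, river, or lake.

D = b²−4ac = 0² − 4·2·5 = -40
D < 0 ⇒ definite ⇒ every region one sign ⇒ single well

well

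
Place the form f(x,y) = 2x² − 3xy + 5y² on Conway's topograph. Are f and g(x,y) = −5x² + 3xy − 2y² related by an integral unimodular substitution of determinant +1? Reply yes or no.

D₁ = -31, D₂ = -31
f: translate: b→1 (≡-3 mod 4), so (2,-3,5)→(2,1,4)
f: reduced (well bottom): (2,1,4) with a≤c, −a<b≤a
g is negative-definite; reduce −g:
−g: flip: (5,-3,2)→(2,3,5)
−g: translate: b→-1 (≡3 mod 4), so (2,3,5)→(2,-1,4)
−g: reduced (well bottom): (2,-1,4) with a≤c, −a<b≤a
flip sign back: reduced form of g is (-2,1,-4)
reduced forms (2, 1, 4) vs (-2, 1, -4) ⇒ inequivalent

no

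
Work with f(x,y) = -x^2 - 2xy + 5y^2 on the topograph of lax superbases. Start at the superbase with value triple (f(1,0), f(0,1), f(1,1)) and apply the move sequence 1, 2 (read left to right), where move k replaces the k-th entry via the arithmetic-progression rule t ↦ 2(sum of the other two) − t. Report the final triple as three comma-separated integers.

start (-1,5,2) = (f(1,0),f(0,1),f(1,1))
replace slot 1: 2·(5+2) − (-1) = 15 → (15,5,2)
replace slot 2: 2·(15+2) − 5 = 29 → (15,29,2)

15,29,2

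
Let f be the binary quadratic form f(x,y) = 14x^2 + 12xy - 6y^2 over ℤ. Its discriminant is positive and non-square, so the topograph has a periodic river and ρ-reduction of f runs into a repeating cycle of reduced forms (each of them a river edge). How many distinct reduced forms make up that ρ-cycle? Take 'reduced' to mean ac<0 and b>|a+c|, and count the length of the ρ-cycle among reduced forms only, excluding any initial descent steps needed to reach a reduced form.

D = 480, ⌊√D⌋ = 21
river: ρ → (-6,12,14)
river: ρ → (14,16,-4)
river: ρ → (-4,16,14)
river: ρ → (14,12,-6)
ρ-cycle length = 4 (tail of 0 descent steps not counted)

4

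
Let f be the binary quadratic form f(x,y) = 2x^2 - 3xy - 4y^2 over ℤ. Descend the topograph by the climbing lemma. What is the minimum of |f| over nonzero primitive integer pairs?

descent: ρ → (-4,3,2)  [lands on river]
river: ρ → (2,5,-2)
river: ρ → (-2,3,4)
river: ρ → (4,5,-1)
river: ρ → (-1,5,4)
river: ρ → (4,3,-2)
river: ρ → (-2,5,2)
river: ρ → (2,3,-4)
river: ρ → (-4,5,1)
river: ρ → (1,5,-4)
closes: descent 1, river 10
min |a| on river = 1

1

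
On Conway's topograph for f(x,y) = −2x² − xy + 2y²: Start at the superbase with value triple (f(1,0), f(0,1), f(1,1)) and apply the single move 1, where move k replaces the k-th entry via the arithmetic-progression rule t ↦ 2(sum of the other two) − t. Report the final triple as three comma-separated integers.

start (-2,2,-1) = (f(1,0),f(0,1),f(1,1))
replace slot 1: 2·(2+(-1)) − (-2) = 4 → (4,2,-1)

4,2,-1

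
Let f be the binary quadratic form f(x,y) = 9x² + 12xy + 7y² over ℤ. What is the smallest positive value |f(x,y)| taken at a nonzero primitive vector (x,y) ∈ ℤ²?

translate: b→-6 (≡12 mod 18), so (9,12,7)→(9,-6,4)
flip: (9,-6,4)→(4,6,9)
translate: b→-2 (≡6 mod 8), so (4,6,9)→(4,-2,7)
reduced (well bottom): (4,-2,7) with a≤c, −a<b≤a
well minimum = a = 4

4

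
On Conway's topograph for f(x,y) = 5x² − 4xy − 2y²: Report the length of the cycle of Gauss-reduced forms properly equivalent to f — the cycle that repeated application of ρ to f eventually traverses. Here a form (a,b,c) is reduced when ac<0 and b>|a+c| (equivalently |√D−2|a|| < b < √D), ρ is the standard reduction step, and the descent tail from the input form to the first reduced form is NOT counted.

D = 56, ⌊√D⌋ = 7
descent: ρ → (-2,4,5)  [lands on river]
river: ρ → (5,6,-1)
river: ρ → (-1,6,5)
river: ρ → (5,4,-2)
ρ-cycle length = 4 (tail of 1 descent step not counted)

4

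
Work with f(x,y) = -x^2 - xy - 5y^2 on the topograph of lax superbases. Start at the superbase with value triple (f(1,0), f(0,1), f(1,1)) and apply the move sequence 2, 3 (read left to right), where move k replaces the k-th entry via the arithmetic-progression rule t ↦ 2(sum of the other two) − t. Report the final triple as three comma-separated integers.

start (-1,-5,-7) = (f(1,0),f(0,1),f(1,1))
replace slot 2: 2·((-1)+(-7)) − (-5) = -11 → (-1,-11,-7)
replace slot 3: 2·((-1)+(-11)) − (-7) = -17 → (-1,-11,-17)

-1,-11,-17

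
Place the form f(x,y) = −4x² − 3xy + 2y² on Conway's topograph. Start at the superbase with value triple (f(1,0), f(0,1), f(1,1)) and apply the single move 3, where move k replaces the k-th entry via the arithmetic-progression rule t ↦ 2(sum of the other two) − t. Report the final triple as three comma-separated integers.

start (-4,2,-5) = (f(1,0),f(0,1),f(1,1))
replace slot 3: 2·((-4)+2) − (-5) = 1 → (-4,2,1)

-4,2,1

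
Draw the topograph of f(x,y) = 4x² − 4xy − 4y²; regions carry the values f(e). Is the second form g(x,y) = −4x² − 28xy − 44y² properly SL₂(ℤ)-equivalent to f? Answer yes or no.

D₁ = 80, D₂ = 80
river cycle of f (length 2): (-4, 4, 4), (4, 4, -4)
river cycle of g (length 2): (-4, 4, 4), (4, 4, -4)
cycles coincide ⇒ equivalent

yes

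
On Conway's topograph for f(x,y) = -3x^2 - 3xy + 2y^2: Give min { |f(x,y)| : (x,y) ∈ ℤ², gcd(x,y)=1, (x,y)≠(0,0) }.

descent: ρ → (2,3,-3)  [lands on river]
river: ρ → (-3,3,2)
river: ρ → (2,5,-1)
river: ρ → (-1,5,2)
closes: descent 1, river 4
min |a| on river = 1

1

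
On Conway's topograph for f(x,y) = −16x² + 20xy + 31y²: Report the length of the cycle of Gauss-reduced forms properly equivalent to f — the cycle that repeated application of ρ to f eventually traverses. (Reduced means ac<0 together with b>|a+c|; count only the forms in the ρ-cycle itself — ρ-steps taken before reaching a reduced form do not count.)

D = 2384, ⌊√D⌋ = 48
river: ρ → (31,42,-5)
river: ρ → (-5,48,4)
river: ρ → (4,48,-5)
river: ρ → (-5,42,31)
river: ρ → (31,20,-16)
river: ρ → (-16,44,7)
river: ρ → (7,40,-28)
river: ρ → (-28,16,19)
river: ρ → (19,22,-25)
river: ρ → (-25,28,16)
river: ρ → (16,36,-17)
river: ρ → (-17,32,20)
river: ρ → (20,48,-1)
river: ρ → (-1,48,20)
river: ρ → (20,32,-17)
river: ρ → (-17,36,16)
river: ρ → (16,28,-25)
river: ρ → (-25,22,19)
river: ρ → (19,16,-28)
river: ρ → (-28,40,7)
river: ρ → (7,44,-16)
river: ρ → (-16,20,31)
ρ-cycle length = 22 (tail of 0 descent steps not counted)

22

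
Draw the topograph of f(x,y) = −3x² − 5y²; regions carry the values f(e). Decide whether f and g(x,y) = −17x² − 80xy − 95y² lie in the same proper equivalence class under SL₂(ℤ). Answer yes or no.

D₁ = -60, D₂ = -60
f is negative-definite; reduce −f:
−f: reduced (well bottom): (3,0,5) with a≤c, −a<b≤a
flip sign back: reduced form of f is (-3,0,-5)
g is negative-definite; reduce −g:
−g: translate: b→12 (≡80 mod 34), so (17,80,95)→(17,12,3)
−g: flip: (17,12,3)→(3,-12,17)
−g: translate: b→0 (≡-12 mod 6), so (3,-12,17)→(3,0,5)
−g: reduced (well bottom): (3,0,5) with a≤c, −a<b≤a
flip sign back: reduced form of g is (-3,0,-5)
reduced forms (-3, 0, -5) vs (-3, 0, -5) ⇒ equivalent

yes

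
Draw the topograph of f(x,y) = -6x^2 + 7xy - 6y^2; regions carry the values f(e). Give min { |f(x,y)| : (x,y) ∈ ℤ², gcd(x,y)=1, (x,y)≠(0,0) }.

translate: b→5 (≡-7 mod 12), so (6,-7,6)→(6,5,5)
flip: (6,5,5)→(5,-5,6)
translate: b→5 (≡-5 mod 10), so (5,-5,6)→(5,5,6)
reduced (well bottom): (5,5,6) with a≤c, −a<b≤a
well minimum |f| = |-5| = 5 (negative-definite)

5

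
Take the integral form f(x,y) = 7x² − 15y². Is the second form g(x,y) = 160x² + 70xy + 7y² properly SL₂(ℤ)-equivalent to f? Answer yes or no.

D₁ = 420, D₂ = 420
river cycle of f (length 4): (7, 14, -8), (-8, 18, 3), (3, 18, -8), (-8, 14, 7)
river cycle of g (length 4): (7, 14, -8), (-8, 18, 3), (3, 18, -8), (-8, 14, 7)
cycles coincide ⇒ equivalent

yes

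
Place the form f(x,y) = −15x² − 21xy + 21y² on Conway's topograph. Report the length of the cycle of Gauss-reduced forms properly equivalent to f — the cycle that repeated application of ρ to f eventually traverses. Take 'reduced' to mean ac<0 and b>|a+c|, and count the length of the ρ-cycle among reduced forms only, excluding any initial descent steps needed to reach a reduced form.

D = 1701, ⌊√D⌋ = 41
descent: ρ → (21,21,-15)  [lands on river]
river: ρ → (-15,39,3)
river: ρ → (3,39,-15)
river: ρ → (-15,21,21)
ρ-cycle length = 4 (tail of 1 descent step not counted)

4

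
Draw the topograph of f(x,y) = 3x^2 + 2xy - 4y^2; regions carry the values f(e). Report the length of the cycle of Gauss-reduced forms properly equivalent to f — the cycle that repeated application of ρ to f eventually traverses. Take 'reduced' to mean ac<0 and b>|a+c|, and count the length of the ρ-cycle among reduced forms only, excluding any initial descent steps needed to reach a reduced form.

D = 52, ⌊√D⌋ = 7
river: ρ → (-4,6,1)
river: ρ → (1,6,-4)
river: ρ → (-4,2,3)
river: ρ → (3,4,-3)
river: ρ → (-3,2,4)
river: ρ → (4,6,-1)
river: ρ → (-1,6,4)
river: ρ → (4,2,-3)
river: ρ → (-3,4,3)
river: ρ → (3,2,-4)
ρ-cycle length = 10 (tail of 0 descent steps not counted)

10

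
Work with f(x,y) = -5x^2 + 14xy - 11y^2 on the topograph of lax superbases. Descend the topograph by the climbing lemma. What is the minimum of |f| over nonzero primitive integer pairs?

translate: b→-4 (≡-14 mod 10), so (5,-14,11)→(5,-4,2)
flip: (5,-4,2)→(2,4,5)
translate: b→0 (≡4 mod 4), so (2,4,5)→(2,0,3)
reduced (well bottom): (2,0,3) with a≤c, −a<b≤a
well minimum |f| = |-2| = 2 (negative-definite)

2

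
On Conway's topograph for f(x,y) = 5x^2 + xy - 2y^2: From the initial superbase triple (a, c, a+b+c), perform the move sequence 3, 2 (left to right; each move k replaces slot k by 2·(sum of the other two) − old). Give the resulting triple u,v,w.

start (5,-2,4) = (f(1,0),f(0,1),f(1,1))
replace slot 3: 2·(5+(-2)) − 4 = 2 → (5,-2,2)
replace slot 2: 2·(5+2) − (-2) = 16 → (5,16,2)

5,16,2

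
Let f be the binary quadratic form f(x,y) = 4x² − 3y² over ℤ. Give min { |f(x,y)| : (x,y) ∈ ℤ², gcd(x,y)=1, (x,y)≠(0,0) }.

descent: ρ → (-3,6,1)  [lands on river]
river: ρ → (1,6,-3)
closes: descent 1, river 2
min |a| on river = 1

1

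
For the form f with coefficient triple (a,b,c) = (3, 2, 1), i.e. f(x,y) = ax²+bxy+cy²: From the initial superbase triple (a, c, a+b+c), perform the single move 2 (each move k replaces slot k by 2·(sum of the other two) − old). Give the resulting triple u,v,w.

start (3,1,6) = (f(1,0),f(0,1),f(1,1))
replace slot 2: 2·(3+6) − 1 = 17 → (3,17,6)

3,17,6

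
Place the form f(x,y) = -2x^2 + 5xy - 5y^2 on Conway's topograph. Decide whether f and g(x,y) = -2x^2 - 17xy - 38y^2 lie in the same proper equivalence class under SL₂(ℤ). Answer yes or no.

D₁ = -15, D₂ = -15
f is negative-definite; reduce −f:
−f: translate: b→-1 (≡-5 mod 4), so (2,-5,5)→(2,-1,2)
−f: flip: (2,-1,2)→(2,1,2)
−f: reduced (well bottom): (2,1,2) with a≤c, −a<b≤a
flip sign back: reduced form of f is (-2,-1,-2)
g is negative-definite; reduce −g:
−g: translate: b→1 (≡17 mod 4), so (2,17,38)→(2,1,2)
−g: reduced (well bottom): (2,1,2) with a≤c, −a<b≤a
flip sign back: reduced form of g is (-2,-1,-2)
reduced forms (-2, -1, -2) vs (-2, -1, -2) ⇒ equivalent

yes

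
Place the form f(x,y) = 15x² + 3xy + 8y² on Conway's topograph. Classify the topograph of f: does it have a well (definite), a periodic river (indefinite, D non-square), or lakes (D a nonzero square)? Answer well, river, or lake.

D = b²−4ac = 3² − 4·15·8 = -471
D < 0 ⇒ definite ⇒ every region one sign ⇒ single well

well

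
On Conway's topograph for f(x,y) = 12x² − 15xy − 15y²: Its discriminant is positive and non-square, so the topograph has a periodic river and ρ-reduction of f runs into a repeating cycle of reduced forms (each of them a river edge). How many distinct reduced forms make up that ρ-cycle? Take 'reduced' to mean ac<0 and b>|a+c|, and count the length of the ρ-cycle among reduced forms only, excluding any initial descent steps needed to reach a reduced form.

D = 945, ⌊√D⌋ = 30
descent: ρ → (-15,15,12)  [lands on river]
river: ρ → (12,9,-18)
river: ρ → (-18,27,3)
river: ρ → (3,27,-18)
river: ρ → (-18,9,12)
river: ρ → (12,15,-15)
ρ-cycle length = 6 (tail of 1 descent step not counted)

6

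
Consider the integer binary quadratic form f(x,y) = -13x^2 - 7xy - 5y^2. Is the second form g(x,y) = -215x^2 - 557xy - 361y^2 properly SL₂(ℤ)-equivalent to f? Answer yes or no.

D₁ = -211, D₂ = -211
f is negative-definite; reduce −f:
−f: flip: (13,7,5)→(5,-7,13)
−f: translate: b→3 (≡-7 mod 10), so (5,-7,13)→(5,3,11)
−f: reduced (well bottom): (5,3,11) with a≤c, −a<b≤a
flip sign back: reduced form of f is (-5,-3,-11)
g is negative-definite; reduce −g:
−g: translate: b→127 (≡557 mod 430), so (215,557,361)→(215,127,19)
−g: flip: (215,127,19)→(19,-127,215)
−g: translate: b→-13 (≡-127 mod 38), so (19,-127,215)→(19,-13,5)
−g: flip: (19,-13,5)→(5,13,19)
−g: translate: b→3 (≡13 mod 10), so (5,13,19)→(5,3,11)
−g: reduced (well bottom): (5,3,11) with a≤c, −a<b≤a
flip sign back: reduced form of g is (-5,-3,-11)
reduced forms (-5, -3, -11) vs (-5, -3, -11) ⇒ equivalent

yes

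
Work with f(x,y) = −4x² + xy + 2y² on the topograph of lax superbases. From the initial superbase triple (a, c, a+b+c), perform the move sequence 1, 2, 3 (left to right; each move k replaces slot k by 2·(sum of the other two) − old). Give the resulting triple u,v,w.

start (-4,2,-1) = (f(1,0),f(0,1),f(1,1))
replace slot 1: 2·(2+(-1)) − (-4) = 6 → (6,2,-1)
replace slot 2: 2·(6+(-1)) − 2 = 8 → (6,8,-1)
replace slot 3: 2·(6+8) − (-1) = 29 → (6,8,29)

6,8,29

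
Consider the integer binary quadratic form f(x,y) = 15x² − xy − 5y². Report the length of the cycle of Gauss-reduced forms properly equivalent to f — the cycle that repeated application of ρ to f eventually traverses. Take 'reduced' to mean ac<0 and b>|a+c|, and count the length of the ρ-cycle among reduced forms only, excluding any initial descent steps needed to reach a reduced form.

D = 301, ⌊√D⌋ = 17
descent: ρ → (-5,11,9)  [lands on river]
river: ρ → (9,7,-7)
river: ρ → (-7,7,9)
river: ρ → (9,11,-5)
river: ρ → (-5,9,11)
river: ρ → (11,13,-3)
river: ρ → (-3,17,1)
river: ρ → (1,17,-3)
river: ρ → (-3,13,11)
river: ρ → (11,9,-5)
ρ-cycle length = 10 (tail of 1 descent step not counted)

10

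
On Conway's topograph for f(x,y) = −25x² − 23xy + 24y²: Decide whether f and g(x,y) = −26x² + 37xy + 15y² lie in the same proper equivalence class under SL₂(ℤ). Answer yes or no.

D₁ = 2929, D₂ = 2929
river cycle of f (length 90): (24, 23, -25), (-25, 27, 22), (22, 17, -30), (-30, 43, 9), (9, 47, -20), (-20, 33, 23), (23, 13, -30), (-30, 47, 6), (6, 49, -22), (-22, 39, 16), … (80 more)
river cycle of g (length 78): (15, 53, -2), (-2, 51, 41), (41, 31, -12), (-12, 41, 26), (26, 11, -27), (-27, 43, 10), (10, 37, -39), (-39, 41, 8), (8, 39, -44), (-44, 49, 3), … (68 more)
cycles differ ⇒ inequivalent

no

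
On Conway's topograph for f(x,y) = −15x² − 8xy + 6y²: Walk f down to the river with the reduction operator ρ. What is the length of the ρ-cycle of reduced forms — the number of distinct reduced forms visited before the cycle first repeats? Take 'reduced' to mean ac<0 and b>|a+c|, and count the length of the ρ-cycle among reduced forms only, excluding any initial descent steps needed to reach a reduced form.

D = 424, ⌊√D⌋ = 20
descent: ρ → (6,20,-1)  [lands on river]
river: ρ → (-1,20,6)
river: ρ → (6,16,-7)
river: ρ → (-7,12,10)
river: ρ → (10,8,-9)
river: ρ → (-9,10,9)
river: ρ → (9,8,-10)
river: ρ → (-10,12,7)
river: ρ → (7,16,-6)
river: ρ → (-6,20,1)
river: ρ → (1,20,-6)
river: ρ → (-6,16,7)
river: ρ → (7,12,-10)
river: ρ → (-10,8,9)
river: ρ → (9,10,-9)
river: ρ → (-9,8,10)
river: ρ → (10,12,-7)
river: ρ → (-7,16,6)
ρ-cycle length = 18 (tail of 1 descent step not counted)

18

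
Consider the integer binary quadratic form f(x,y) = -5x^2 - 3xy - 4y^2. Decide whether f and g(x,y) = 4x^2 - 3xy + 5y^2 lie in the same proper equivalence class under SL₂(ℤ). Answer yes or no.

D₁ = -71, D₂ = -71
f is negative-definite; reduce −f:
−f: flip: (5,3,4)→(4,-3,5)
−f: reduced (well bottom): (4,-3,5) with a≤c, −a<b≤a
flip sign back: reduced form of f is (-4,3,-5)
g: reduced (well bottom): (4,-3,5) with a≤c, −a<b≤a
reduced forms (-4, 3, -5) vs (4, -3, 5) ⇒ inequivalent

no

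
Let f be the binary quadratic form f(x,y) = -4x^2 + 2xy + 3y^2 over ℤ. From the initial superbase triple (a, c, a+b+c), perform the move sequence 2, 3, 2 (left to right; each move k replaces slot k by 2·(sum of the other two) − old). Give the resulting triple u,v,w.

start (-4,3,1) = (f(1,0),f(0,1),f(1,1))
replace slot 2: 2·((-4)+1) − 3 = -9 → (-4,-9,1)
replace slot 3: 2·((-4)+(-9)) − 1 = -27 → (-4,-9,-27)
replace slot 2: 2·((-4)+(-27)) − (-9) = -53 → (-4,-53,-27)

-4,-53,-27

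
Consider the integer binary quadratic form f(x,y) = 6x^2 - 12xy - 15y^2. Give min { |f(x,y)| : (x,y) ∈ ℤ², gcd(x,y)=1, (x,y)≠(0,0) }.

descent: ρ → (-15,12,6)  [lands on river]
river: ρ → (6,12,-15)
river: ρ → (-15,18,3)
river: ρ → (3,18,-15)
closes: descent 1, river 4
min |a| on river = 3

3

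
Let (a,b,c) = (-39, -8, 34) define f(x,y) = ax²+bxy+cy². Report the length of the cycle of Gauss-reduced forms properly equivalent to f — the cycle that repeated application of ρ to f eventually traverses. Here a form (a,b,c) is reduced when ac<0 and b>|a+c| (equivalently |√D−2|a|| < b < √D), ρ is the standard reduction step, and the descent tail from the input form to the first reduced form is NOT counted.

D = 5368, ⌊√D⌋ = 73
descent: ρ → (34,8,-39)  [lands on river]
river: ρ → (-39,70,3)
river: ρ → (3,68,-62)
river: ρ → (-62,56,9)
river: ρ → (9,70,-13)
river: ρ → (-13,60,34)
ρ-cycle length = 6 (tail of 1 descent step not counted)

6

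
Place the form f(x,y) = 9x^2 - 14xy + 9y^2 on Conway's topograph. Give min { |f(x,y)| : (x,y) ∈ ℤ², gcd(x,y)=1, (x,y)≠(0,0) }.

translate: b→4 (≡-14 mod 18), so (9,-14,9)→(9,4,4)
flip: (9,4,4)→(4,-4,9)
translate: b→4 (≡-4 mod 8), so (4,-4,9)→(4,4,9)
reduced (well bottom): (4,4,9) with a≤c, −a<b≤a
well minimum = a = 4

4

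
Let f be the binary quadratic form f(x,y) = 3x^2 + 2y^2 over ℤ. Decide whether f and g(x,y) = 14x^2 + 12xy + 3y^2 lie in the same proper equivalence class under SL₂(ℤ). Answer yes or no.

D₁ = -24, D₂ = -24
f: flip: (3,0,2)→(2,0,3)
f: reduced (well bottom): (2,0,3) with a≤c, −a<b≤a
g: flip: (14,12,3)→(3,-12,14)
g: translate: b→0 (≡-12 mod 6), so (3,-12,14)→(3,0,2)
g: flip: (3,0,2)→(2,0,3)
g: reduced (well bottom): (2,0,3) with a≤c, −a<b≤a
reduced forms (2, 0, 3) vs (2, 0, 3) ⇒ equivalent

yes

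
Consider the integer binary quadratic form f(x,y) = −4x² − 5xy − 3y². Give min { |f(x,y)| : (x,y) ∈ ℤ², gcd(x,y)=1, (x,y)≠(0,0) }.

translate: b→-3 (≡5 mod 8), so (4,5,3)→(4,-3,2)
flip: (4,-3,2)→(2,3,4)
translate: b→-1 (≡3 mod 4), so (2,3,4)→(2,-1,3)
reduced (well bottom): (2,-1,3) with a≤c, −a<b≤a
well minimum |f| = |-2| = 2 (negative-definite)

2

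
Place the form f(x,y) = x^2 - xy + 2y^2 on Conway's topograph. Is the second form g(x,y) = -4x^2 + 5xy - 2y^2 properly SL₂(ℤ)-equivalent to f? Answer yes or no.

D₁ = -7, D₂ = -7
f: translate: b→1 (≡-1 mod 2), so (1,-1,2)→(1,1,2)
f: reduced (well bottom): (1,1,2) with a≤c, −a<b≤a
g is negative-definite; reduce −g:
−g: translate: b→3 (≡-5 mod 8), so (4,-5,2)→(4,3,1)
−g: flip: (4,3,1)→(1,-3,4)
−g: translate: b→1 (≡-3 mod 2), so (1,-3,4)→(1,1,2)
−g: reduced (well bottom): (1,1,2) with a≤c, −a<b≤a
flip sign back: reduced form of g is (-1,-1,-2)
reduced forms (1, 1, 2) vs (-1, -1, -2) ⇒ inequivalent

no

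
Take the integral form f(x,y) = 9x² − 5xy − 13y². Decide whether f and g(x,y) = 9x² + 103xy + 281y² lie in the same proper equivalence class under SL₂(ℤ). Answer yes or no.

D₁ = 493, D₂ = 493
river cycle of f (length 10): (-13, 5, 9), (9, 13, -9), (-9, 5, 13), (13, 21, -1), (-1, 21, 13), (13, 5, -9), (-9, 13, 9), (9, 5, -13), (-13, 21, 1), (1, 21, -13)
river cycle of g (length 10): (9, 13, -9), (-9, 5, 13), (13, 21, -1), (-1, 21, 13), (13, 5, -9), (-9, 13, 9), (9, 5, -13), (-13, 21, 1), (1, 21, -13), (-13, 5, 9)
cycles coincide ⇒ equivalent

yes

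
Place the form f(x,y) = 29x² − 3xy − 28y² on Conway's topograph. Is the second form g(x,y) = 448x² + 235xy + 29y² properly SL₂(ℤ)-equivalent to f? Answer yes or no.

D₁ = 3257, D₂ = 3257
river cycle of f (length 70): (-28, 3, 29), (29, 55, -2), (-2, 57, 1), (1, 57, -2), (-2, 55, 29), (29, 3, -28), (-28, 53, 4), (4, 51, -41), (-41, 31, 14), (14, 53, -8), … (60 more)
river cycle of g (length 70): (29, 55, -2), (-2, 57, 1), (1, 57, -2), (-2, 55, 29), (29, 3, -28), (-28, 53, 4), (4, 51, -41), (-41, 31, 14), (14, 53, -8), (-8, 43, 44), … (60 more)
cycles coincide ⇒ equivalent

yes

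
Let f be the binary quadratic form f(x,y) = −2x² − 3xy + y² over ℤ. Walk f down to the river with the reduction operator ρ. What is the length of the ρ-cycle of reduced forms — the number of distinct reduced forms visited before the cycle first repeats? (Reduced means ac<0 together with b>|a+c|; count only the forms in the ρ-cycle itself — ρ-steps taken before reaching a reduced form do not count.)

D = 17, ⌊√D⌋ = 4
descent: ρ → (1,3,-2)  [lands on river]
river: ρ → (-2,1,2)
river: ρ → (2,3,-1)
river: ρ → (-1,3,2)
river: ρ → (2,1,-2)
river: ρ → (-2,3,1)
ρ-cycle length = 6 (tail of 1 descent step not counted)

6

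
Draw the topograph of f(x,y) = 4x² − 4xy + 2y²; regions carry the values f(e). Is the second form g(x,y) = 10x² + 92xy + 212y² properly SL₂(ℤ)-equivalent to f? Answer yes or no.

D₁ = -16, D₂ = -16
f: translate: b→4 (≡-4 mod 8), so (4,-4,2)→(4,4,2)
f: flip: (4,4,2)→(2,-4,4)
f: translate: b→0 (≡-4 mod 4), so (2,-4,4)→(2,0,2)
f: reduced (well bottom): (2,0,2) with a≤c, −a<b≤a
g: translate: b→-8 (≡92 mod 20), so (10,92,212)→(10,-8,2)
g: flip: (10,-8,2)→(2,8,10)
g: translate: b→0 (≡8 mod 4), so (2,8,10)→(2,0,2)
g: reduced (well bottom): (2,0,2) with a≤c, −a<b≤a
reduced forms (2, 0, 2) vs (2, 0, 2) ⇒ equivalent

yes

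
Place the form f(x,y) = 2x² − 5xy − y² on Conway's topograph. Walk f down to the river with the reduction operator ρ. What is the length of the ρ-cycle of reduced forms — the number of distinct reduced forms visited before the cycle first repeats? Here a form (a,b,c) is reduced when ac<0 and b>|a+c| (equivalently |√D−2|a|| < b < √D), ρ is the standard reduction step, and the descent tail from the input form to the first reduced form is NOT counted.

D = 33, ⌊√D⌋ = 5
descent: ρ → (-1,5,2)  [lands on river]
river: ρ → (2,3,-3)
river: ρ → (-3,3,2)
river: ρ → (2,5,-1)
ρ-cycle length = 4 (tail of 1 descent step not counted)

4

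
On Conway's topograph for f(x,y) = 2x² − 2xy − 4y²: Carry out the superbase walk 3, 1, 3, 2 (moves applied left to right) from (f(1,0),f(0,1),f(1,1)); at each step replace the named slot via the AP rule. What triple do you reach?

start (2,-4,-4) = (f(1,0),f(0,1),f(1,1))
replace slot 3: 2·(2+(-4)) − (-4) = 0 → (2,-4,0)
replace slot 1: 2·((-4)+0) − 2 = -10 → (-10,-4,0)
replace slot 3: 2·((-10)+(-4)) − 0 = -28 → (-10,-4,-28)
replace slot 2: 2·((-10)+(-28)) − (-4) = -72 → (-10,-72,-28)

-10,-72,-28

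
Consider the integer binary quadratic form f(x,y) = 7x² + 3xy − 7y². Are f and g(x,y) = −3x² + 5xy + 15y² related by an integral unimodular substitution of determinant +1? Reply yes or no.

D₁ = 205, D₂ = 205
river cycle of f (length 4): (-7, 11, 3), (3, 13, -3), (-3, 11, 7), (7, 3, -7)
river cycle of g (length 4): (-3, 11, 7), (7, 3, -7), (-7, 11, 3), (3, 13, -3)
cycles coincide ⇒ equivalent

yes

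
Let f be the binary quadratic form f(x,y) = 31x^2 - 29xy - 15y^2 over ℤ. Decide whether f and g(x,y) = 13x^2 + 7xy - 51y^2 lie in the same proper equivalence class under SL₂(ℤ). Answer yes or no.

D₁ = 2701, D₂ = 2701
river cycle of f (length 14): (-15, 29, 31), (31, 33, -13), (-13, 45, 13), (13, 33, -31), (-31, 29, 15), (15, 31, -29), (-29, 27, 17), (17, 41, -15), (-15, 49, 5), (5, 51, -5), … (4 more)
river cycle of g (length 14): (13, 33, -31), (-31, 29, 15), (15, 31, -29), (-29, 27, 17), (17, 41, -15), (-15, 49, 5), (5, 51, -5), (-5, 49, 15), (15, 41, -17), (-17, 27, 29), … (4 more)
cycles coincide ⇒ equivalent

yes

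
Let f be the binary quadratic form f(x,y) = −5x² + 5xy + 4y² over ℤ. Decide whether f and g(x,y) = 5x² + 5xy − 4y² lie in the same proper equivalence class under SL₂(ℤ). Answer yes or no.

D₁ = 105, D₂ = 105
river cycle of f (length 6): (4, 3, -6), (-6, 9, 1), (1, 9, -6), (-6, 3, 4), (4, 5, -5), (-5, 5, 4)
river cycle of g (length 6): (-4, 3, 6), (6, 9, -1), (-1, 9, 6), (6, 3, -4), (-4, 5, 5), (5, 5, -4)
cycles differ ⇒ inequivalent

no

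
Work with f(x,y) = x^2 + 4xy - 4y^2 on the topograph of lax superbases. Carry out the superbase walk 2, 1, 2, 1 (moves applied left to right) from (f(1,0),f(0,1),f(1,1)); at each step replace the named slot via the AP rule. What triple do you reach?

start (1,-4,1) = (f(1,0),f(0,1),f(1,1))
replace slot 2: 2·(1+1) − (-4) = 8 → (1,8,1)
replace slot 1: 2·(8+1) − 1 = 17 → (17,8,1)
replace slot 2: 2·(17+1) − 8 = 28 → (17,28,1)
replace slot 1: 2·(28+1) − 17 = 41 → (41,28,1)

41,28,1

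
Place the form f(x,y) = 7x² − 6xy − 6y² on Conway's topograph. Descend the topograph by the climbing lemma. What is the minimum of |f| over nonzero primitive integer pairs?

descent: ρ → (-6,6,7)  [lands on river]
river: ρ → (7,8,-5)
river: ρ → (-5,12,3)
river: ρ → (3,12,-5)
river: ρ → (-5,8,7)
river: ρ → (7,6,-6)
closes: descent 1, river 6
min |a| on river = 3

3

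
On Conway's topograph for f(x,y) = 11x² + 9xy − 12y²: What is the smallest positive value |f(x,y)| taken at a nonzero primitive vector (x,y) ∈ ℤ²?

river: ρ → (-12,15,8)
river: ρ → (8,17,-10)
river: ρ → (-10,23,2)
river: ρ → (2,21,-21)
river: ρ → (-21,21,2)
river: ρ → (2,23,-10)
river: ρ → (-10,17,8)
river: ρ → (8,15,-12)
river: ρ → (-12,9,11)
river: ρ → (11,13,-10)
river: ρ → (-10,7,14)
river: ρ → (14,21,-3)
river: ρ → (-3,21,14)
river: ρ → (14,7,-10)
river: ρ → (-10,13,11)
river: ρ → (11,9,-12)
closes: descent 0, river 16
min |a| on river = 2

2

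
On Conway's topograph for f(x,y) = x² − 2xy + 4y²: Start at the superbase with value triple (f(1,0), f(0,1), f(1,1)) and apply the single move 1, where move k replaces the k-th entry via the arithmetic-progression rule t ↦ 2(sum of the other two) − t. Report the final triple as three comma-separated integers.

start (1,4,3) = (f(1,0),f(0,1),f(1,1))
replace slot 1: 2·(4+3) − 1 = 13 → (13,4,3)

13,4,3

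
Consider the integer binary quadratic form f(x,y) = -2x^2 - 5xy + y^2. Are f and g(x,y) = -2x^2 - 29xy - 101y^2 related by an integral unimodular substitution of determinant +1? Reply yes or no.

D₁ = 33, D₂ = 33
river cycle of f (length 4): (1, 5, -2), (-2, 3, 3), (3, 3, -2), (-2, 5, 1)
river cycle of g (length 4): (-2, 3, 3), (3, 3, -2), (-2, 5, 1), (1, 5, -2)
cycles coincide ⇒ equivalent

yes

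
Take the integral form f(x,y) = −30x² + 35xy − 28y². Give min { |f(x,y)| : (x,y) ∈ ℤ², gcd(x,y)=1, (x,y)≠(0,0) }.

translate: b→25 (≡-35 mod 60), so (30,-35,28)→(30,25,23)
flip: (30,25,23)→(23,-25,30)
translate: b→21 (≡-25 mod 46), so (23,-25,30)→(23,21,28)
reduced (well bottom): (23,21,28) with a≤c, −a<b≤a
well minimum |f| = |-23| = 23 (negative-definite)

23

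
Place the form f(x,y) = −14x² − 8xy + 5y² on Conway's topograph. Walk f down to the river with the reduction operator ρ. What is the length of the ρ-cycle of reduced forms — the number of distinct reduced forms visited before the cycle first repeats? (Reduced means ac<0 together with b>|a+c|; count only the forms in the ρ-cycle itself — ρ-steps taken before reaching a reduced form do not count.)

D = 344, ⌊√D⌋ = 18
descent: ρ → (5,18,-1)  [lands on river]
river: ρ → (-1,18,5)
river: ρ → (5,12,-10)
river: ρ → (-10,8,7)
river: ρ → (7,6,-11)
river: ρ → (-11,16,2)
river: ρ → (2,16,-11)
river: ρ → (-11,6,7)
river: ρ → (7,8,-10)
river: ρ → (-10,12,5)
ρ-cycle length = 10 (tail of 1 descent step not counted)

10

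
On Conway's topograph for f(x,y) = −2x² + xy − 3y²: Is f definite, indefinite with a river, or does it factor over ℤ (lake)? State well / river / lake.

D = b²−4ac = 1² − 4·(-2)·(-3) = -23
D < 0 ⇒ definite ⇒ every region one sign ⇒ single well

well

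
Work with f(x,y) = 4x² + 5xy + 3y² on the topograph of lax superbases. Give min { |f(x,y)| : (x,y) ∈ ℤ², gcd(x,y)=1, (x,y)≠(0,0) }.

translate: b→-3 (≡5 mod 8), so (4,5,3)→(4,-3,2)
flip: (4,-3,2)→(2,3,4)
translate: b→-1 (≡3 mod 4), so (2,3,4)→(2,-1,3)
reduced (well bottom): (2,-1,3) with a≤c, −a<b≤a
well minimum = a = 2

2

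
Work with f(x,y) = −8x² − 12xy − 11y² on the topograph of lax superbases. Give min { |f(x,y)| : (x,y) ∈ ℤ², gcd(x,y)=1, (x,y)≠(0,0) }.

translate: b→-4 (≡12 mod 16), so (8,12,11)→(8,-4,7)
flip: (8,-4,7)→(7,4,8)
reduced (well bottom): (7,4,8) with a≤c, −a<b≤a
well minimum |f| = |-7| = 7 (negative-definite)

7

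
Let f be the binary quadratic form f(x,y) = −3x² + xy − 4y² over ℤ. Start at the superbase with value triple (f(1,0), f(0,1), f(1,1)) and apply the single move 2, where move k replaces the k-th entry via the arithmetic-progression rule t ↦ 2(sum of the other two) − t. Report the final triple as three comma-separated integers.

start (-3,-4,-6) = (f(1,0),f(0,1),f(1,1))
replace slot 2: 2·((-3)+(-6)) − (-4) = -14 → (-3,-14,-6)

-3,-14,-6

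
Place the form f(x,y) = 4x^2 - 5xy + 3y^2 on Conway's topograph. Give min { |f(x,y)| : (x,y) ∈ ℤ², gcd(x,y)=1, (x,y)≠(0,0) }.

translate: b→3 (≡-5 mod 8), so (4,-5,3)→(4,3,2)
flip: (4,3,2)→(2,-3,4)
translate: b→1 (≡-3 mod 4), so (2,-3,4)→(2,1,3)
reduced (well bottom): (2,1,3) with a≤c, −a<b≤a
well minimum = a = 2

2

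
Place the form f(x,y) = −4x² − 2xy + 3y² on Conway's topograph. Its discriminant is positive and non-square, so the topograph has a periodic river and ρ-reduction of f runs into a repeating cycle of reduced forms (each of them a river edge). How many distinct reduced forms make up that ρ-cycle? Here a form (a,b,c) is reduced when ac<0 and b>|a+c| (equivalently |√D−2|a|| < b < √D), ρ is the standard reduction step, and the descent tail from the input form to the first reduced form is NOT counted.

D = 52, ⌊√D⌋ = 7
descent: ρ → (3,2,-4)  [lands on river]
river: ρ → (-4,6,1)
river: ρ → (1,6,-4)
river: ρ → (-4,2,3)
river: ρ → (3,4,-3)
river: ρ → (-3,2,4)
river: ρ → (4,6,-1)
river: ρ → (-1,6,4)
river: ρ → (4,2,-3)
river: ρ → (-3,4,3)
ρ-cycle length = 10 (tail of 1 descent step not counted)

10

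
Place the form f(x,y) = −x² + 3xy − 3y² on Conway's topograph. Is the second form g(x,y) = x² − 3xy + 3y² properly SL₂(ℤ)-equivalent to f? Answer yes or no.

D₁ = -3, D₂ = -3
f is negative-definite; reduce −f:
−f: translate: b→1 (≡-3 mod 2), so (1,-3,3)→(1,1,1)
−f: reduced (well bottom): (1,1,1) with a≤c, −a<b≤a
flip sign back: reduced form of f is (-1,-1,-1)
g: translate: b→1 (≡-3 mod 2), so (1,-3,3)→(1,1,1)
g: reduced (well bottom): (1,1,1) with a≤c, −a<b≤a
reduced forms (-1, -1, -1) vs (1, 1, 1) ⇒ inequivalent

no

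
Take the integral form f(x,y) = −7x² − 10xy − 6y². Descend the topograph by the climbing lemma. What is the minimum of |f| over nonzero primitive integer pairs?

translate: b→-4 (≡10 mod 14), so (7,10,6)→(7,-4,3)
flip: (7,-4,3)→(3,4,7)
translate: b→-2 (≡4 mod 6), so (3,4,7)→(3,-2,6)
reduced (well bottom): (3,-2,6) with a≤c, −a<b≤a
well minimum |f| = |-3| = 3 (negative-definite)

3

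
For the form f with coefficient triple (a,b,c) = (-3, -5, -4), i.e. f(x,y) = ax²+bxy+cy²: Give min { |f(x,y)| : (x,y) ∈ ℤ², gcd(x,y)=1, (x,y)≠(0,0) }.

translate: b→-1 (≡5 mod 6), so (3,5,4)→(3,-1,2)
flip: (3,-1,2)→(2,1,3)
reduced (well bottom): (2,1,3) with a≤c, −a<b≤a
well minimum |f| = |-2| = 2 (negative-definite)

2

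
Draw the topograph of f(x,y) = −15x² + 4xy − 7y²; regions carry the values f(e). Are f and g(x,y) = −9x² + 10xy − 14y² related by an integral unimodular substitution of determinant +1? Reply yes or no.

D₁ = -404, D₂ = -404
f is negative-definite; reduce −f:
−f: flip: (15,-4,7)→(7,4,15)
−f: reduced (well bottom): (7,4,15) with a≤c, −a<b≤a
flip sign back: reduced form of f is (-7,-4,-15)
g is negative-definite; reduce −g:
−g: translate: b→8 (≡-10 mod 18), so (9,-10,14)→(9,8,13)
−g: reduced (well bottom): (9,8,13) with a≤c, −a<b≤a
flip sign back: reduced form of g is (-9,-8,-13)
reduced forms (-7, -4, -15) vs (-9, -8, -13) ⇒ inequivalent

no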